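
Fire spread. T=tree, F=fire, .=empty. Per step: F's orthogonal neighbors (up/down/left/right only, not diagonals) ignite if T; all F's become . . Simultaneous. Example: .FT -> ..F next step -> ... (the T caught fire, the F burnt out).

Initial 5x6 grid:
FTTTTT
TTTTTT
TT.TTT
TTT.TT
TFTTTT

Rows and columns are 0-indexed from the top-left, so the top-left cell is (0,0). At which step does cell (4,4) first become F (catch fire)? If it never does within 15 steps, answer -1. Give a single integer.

Step 1: cell (4,4)='T' (+5 fires, +2 burnt)
Step 2: cell (4,4)='T' (+7 fires, +5 burnt)
Step 3: cell (4,4)='F' (+3 fires, +7 burnt)
  -> target ignites at step 3
Step 4: cell (4,4)='.' (+4 fires, +3 burnt)
Step 5: cell (4,4)='.' (+5 fires, +4 burnt)
Step 6: cell (4,4)='.' (+2 fires, +5 burnt)
Step 7: cell (4,4)='.' (+0 fires, +2 burnt)
  fire out at step 7

3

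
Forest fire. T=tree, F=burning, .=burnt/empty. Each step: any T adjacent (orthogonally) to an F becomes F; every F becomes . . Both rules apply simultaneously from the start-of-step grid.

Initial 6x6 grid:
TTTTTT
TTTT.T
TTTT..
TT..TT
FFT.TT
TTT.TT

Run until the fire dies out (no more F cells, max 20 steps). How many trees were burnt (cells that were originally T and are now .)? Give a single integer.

Answer: 21

Derivation:
Step 1: +5 fires, +2 burnt (F count now 5)
Step 2: +3 fires, +5 burnt (F count now 3)
Step 3: +3 fires, +3 burnt (F count now 3)
Step 4: +4 fires, +3 burnt (F count now 4)
Step 5: +2 fires, +4 burnt (F count now 2)
Step 6: +1 fires, +2 burnt (F count now 1)
Step 7: +1 fires, +1 burnt (F count now 1)
Step 8: +1 fires, +1 burnt (F count now 1)
Step 9: +1 fires, +1 burnt (F count now 1)
Step 10: +0 fires, +1 burnt (F count now 0)
Fire out after step 10
Initially T: 27, now '.': 30
Total burnt (originally-T cells now '.'): 21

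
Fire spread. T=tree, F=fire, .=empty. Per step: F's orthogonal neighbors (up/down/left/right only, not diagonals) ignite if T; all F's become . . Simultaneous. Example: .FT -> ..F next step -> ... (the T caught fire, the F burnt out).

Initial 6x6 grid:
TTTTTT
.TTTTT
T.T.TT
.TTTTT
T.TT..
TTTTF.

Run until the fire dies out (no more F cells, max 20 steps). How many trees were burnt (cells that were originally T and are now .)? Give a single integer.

Step 1: +1 fires, +1 burnt (F count now 1)
Step 2: +2 fires, +1 burnt (F count now 2)
Step 3: +3 fires, +2 burnt (F count now 3)
Step 4: +3 fires, +3 burnt (F count now 3)
Step 5: +5 fires, +3 burnt (F count now 5)
Step 6: +3 fires, +5 burnt (F count now 3)
Step 7: +5 fires, +3 burnt (F count now 5)
Step 8: +3 fires, +5 burnt (F count now 3)
Step 9: +1 fires, +3 burnt (F count now 1)
Step 10: +0 fires, +1 burnt (F count now 0)
Fire out after step 10
Initially T: 27, now '.': 35
Total burnt (originally-T cells now '.'): 26

Answer: 26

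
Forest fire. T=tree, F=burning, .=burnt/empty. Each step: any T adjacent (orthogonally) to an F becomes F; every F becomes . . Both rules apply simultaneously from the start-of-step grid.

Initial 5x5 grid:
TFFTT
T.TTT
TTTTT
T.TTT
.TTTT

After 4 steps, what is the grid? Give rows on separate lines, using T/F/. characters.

Step 1: 3 trees catch fire, 2 burn out
  F..FT
  T.FTT
  TTTTT
  T.TTT
  .TTTT
Step 2: 4 trees catch fire, 3 burn out
  ....F
  F..FT
  TTFTT
  T.TTT
  .TTTT
Step 3: 5 trees catch fire, 4 burn out
  .....
  ....F
  FF.FT
  T.FTT
  .TTTT
Step 4: 4 trees catch fire, 5 burn out
  .....
  .....
  ....F
  F..FT
  .TFTT

.....
.....
....F
F..FT
.TFTT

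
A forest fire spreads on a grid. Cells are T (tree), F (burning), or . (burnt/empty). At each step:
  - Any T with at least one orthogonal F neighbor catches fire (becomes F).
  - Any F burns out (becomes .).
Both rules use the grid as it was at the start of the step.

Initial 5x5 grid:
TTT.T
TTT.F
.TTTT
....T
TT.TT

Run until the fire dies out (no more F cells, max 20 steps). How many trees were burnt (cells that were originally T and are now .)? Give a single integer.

Step 1: +2 fires, +1 burnt (F count now 2)
Step 2: +2 fires, +2 burnt (F count now 2)
Step 3: +2 fires, +2 burnt (F count now 2)
Step 4: +3 fires, +2 burnt (F count now 3)
Step 5: +2 fires, +3 burnt (F count now 2)
Step 6: +2 fires, +2 burnt (F count now 2)
Step 7: +1 fires, +2 burnt (F count now 1)
Step 8: +0 fires, +1 burnt (F count now 0)
Fire out after step 8
Initially T: 16, now '.': 23
Total burnt (originally-T cells now '.'): 14

Answer: 14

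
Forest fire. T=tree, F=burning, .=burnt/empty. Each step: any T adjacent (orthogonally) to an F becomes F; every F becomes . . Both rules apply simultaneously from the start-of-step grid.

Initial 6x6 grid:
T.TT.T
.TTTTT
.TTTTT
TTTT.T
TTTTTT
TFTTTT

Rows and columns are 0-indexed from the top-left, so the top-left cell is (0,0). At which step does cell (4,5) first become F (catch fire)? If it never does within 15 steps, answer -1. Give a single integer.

Step 1: cell (4,5)='T' (+3 fires, +1 burnt)
Step 2: cell (4,5)='T' (+4 fires, +3 burnt)
Step 3: cell (4,5)='T' (+5 fires, +4 burnt)
Step 4: cell (4,5)='T' (+5 fires, +5 burnt)
Step 5: cell (4,5)='F' (+3 fires, +5 burnt)
  -> target ignites at step 5
Step 6: cell (4,5)='.' (+4 fires, +3 burnt)
Step 7: cell (4,5)='.' (+3 fires, +4 burnt)
Step 8: cell (4,5)='.' (+1 fires, +3 burnt)
Step 9: cell (4,5)='.' (+1 fires, +1 burnt)
Step 10: cell (4,5)='.' (+0 fires, +1 burnt)
  fire out at step 10

5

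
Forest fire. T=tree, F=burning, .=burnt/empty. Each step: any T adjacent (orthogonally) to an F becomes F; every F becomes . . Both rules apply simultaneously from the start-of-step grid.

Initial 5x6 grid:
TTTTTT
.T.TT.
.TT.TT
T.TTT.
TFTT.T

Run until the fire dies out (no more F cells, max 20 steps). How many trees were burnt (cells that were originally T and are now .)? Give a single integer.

Step 1: +2 fires, +1 burnt (F count now 2)
Step 2: +3 fires, +2 burnt (F count now 3)
Step 3: +2 fires, +3 burnt (F count now 2)
Step 4: +2 fires, +2 burnt (F count now 2)
Step 5: +2 fires, +2 burnt (F count now 2)
Step 6: +3 fires, +2 burnt (F count now 3)
Step 7: +4 fires, +3 burnt (F count now 4)
Step 8: +2 fires, +4 burnt (F count now 2)
Step 9: +0 fires, +2 burnt (F count now 0)
Fire out after step 9
Initially T: 21, now '.': 29
Total burnt (originally-T cells now '.'): 20

Answer: 20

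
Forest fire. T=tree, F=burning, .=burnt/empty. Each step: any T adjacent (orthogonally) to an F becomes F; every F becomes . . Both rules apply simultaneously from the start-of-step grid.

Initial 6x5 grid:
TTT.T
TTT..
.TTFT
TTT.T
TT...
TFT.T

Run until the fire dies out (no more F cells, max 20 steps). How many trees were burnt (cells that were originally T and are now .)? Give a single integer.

Answer: 17

Derivation:
Step 1: +5 fires, +2 burnt (F count now 5)
Step 2: +6 fires, +5 burnt (F count now 6)
Step 3: +3 fires, +6 burnt (F count now 3)
Step 4: +2 fires, +3 burnt (F count now 2)
Step 5: +1 fires, +2 burnt (F count now 1)
Step 6: +0 fires, +1 burnt (F count now 0)
Fire out after step 6
Initially T: 19, now '.': 28
Total burnt (originally-T cells now '.'): 17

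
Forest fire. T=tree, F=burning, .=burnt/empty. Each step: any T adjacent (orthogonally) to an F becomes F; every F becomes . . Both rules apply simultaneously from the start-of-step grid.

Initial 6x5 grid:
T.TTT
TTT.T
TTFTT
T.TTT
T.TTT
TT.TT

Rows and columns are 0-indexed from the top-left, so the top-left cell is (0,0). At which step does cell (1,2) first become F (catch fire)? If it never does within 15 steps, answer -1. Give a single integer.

Step 1: cell (1,2)='F' (+4 fires, +1 burnt)
  -> target ignites at step 1
Step 2: cell (1,2)='.' (+6 fires, +4 burnt)
Step 3: cell (1,2)='.' (+6 fires, +6 burnt)
Step 4: cell (1,2)='.' (+5 fires, +6 burnt)
Step 5: cell (1,2)='.' (+2 fires, +5 burnt)
Step 6: cell (1,2)='.' (+1 fires, +2 burnt)
Step 7: cell (1,2)='.' (+0 fires, +1 burnt)
  fire out at step 7

1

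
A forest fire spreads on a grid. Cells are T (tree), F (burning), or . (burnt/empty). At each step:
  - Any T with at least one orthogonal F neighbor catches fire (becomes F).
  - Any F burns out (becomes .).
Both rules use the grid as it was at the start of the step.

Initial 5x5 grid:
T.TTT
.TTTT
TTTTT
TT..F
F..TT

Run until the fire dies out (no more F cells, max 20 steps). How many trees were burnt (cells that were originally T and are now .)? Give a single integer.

Answer: 16

Derivation:
Step 1: +3 fires, +2 burnt (F count now 3)
Step 2: +5 fires, +3 burnt (F count now 5)
Step 3: +4 fires, +5 burnt (F count now 4)
Step 4: +3 fires, +4 burnt (F count now 3)
Step 5: +1 fires, +3 burnt (F count now 1)
Step 6: +0 fires, +1 burnt (F count now 0)
Fire out after step 6
Initially T: 17, now '.': 24
Total burnt (originally-T cells now '.'): 16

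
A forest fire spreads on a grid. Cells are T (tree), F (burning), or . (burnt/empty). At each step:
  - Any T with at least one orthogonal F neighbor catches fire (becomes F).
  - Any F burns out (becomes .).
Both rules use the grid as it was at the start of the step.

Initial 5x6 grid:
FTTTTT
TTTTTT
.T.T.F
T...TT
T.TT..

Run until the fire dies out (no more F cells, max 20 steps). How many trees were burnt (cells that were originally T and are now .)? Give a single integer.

Answer: 15

Derivation:
Step 1: +4 fires, +2 burnt (F count now 4)
Step 2: +5 fires, +4 burnt (F count now 5)
Step 3: +5 fires, +5 burnt (F count now 5)
Step 4: +1 fires, +5 burnt (F count now 1)
Step 5: +0 fires, +1 burnt (F count now 0)
Fire out after step 5
Initially T: 19, now '.': 26
Total burnt (originally-T cells now '.'): 15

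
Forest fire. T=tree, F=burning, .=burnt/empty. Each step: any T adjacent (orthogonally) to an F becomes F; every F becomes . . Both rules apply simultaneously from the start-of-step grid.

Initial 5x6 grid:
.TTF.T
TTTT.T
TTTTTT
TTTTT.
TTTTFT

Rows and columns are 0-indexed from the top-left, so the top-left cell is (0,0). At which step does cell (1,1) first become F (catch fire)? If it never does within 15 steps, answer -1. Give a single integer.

Step 1: cell (1,1)='T' (+5 fires, +2 burnt)
Step 2: cell (1,1)='T' (+6 fires, +5 burnt)
Step 3: cell (1,1)='F' (+5 fires, +6 burnt)
  -> target ignites at step 3
Step 4: cell (1,1)='.' (+5 fires, +5 burnt)
Step 5: cell (1,1)='.' (+3 fires, +5 burnt)
Step 6: cell (1,1)='.' (+0 fires, +3 burnt)
  fire out at step 6

3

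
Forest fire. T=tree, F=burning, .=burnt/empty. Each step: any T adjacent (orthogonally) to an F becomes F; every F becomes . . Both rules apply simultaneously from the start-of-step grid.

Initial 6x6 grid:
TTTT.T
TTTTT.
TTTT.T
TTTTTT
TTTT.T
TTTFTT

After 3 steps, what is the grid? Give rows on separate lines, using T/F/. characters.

Step 1: 3 trees catch fire, 1 burn out
  TTTT.T
  TTTTT.
  TTTT.T
  TTTTTT
  TTTF.T
  TTF.FT
Step 2: 4 trees catch fire, 3 burn out
  TTTT.T
  TTTTT.
  TTTT.T
  TTTFTT
  TTF..T
  TF...F
Step 3: 6 trees catch fire, 4 burn out
  TTTT.T
  TTTTT.
  TTTF.T
  TTF.FT
  TF...F
  F.....

TTTT.T
TTTTT.
TTTF.T
TTF.FT
TF...F
F.....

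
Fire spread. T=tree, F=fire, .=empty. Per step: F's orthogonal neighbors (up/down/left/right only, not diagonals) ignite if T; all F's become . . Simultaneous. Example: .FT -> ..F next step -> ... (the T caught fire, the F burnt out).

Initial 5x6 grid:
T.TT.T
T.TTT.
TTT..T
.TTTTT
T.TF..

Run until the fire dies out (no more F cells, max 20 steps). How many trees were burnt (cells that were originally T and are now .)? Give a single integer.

Answer: 17

Derivation:
Step 1: +2 fires, +1 burnt (F count now 2)
Step 2: +2 fires, +2 burnt (F count now 2)
Step 3: +3 fires, +2 burnt (F count now 3)
Step 4: +3 fires, +3 burnt (F count now 3)
Step 5: +3 fires, +3 burnt (F count now 3)
Step 6: +3 fires, +3 burnt (F count now 3)
Step 7: +1 fires, +3 burnt (F count now 1)
Step 8: +0 fires, +1 burnt (F count now 0)
Fire out after step 8
Initially T: 19, now '.': 28
Total burnt (originally-T cells now '.'): 17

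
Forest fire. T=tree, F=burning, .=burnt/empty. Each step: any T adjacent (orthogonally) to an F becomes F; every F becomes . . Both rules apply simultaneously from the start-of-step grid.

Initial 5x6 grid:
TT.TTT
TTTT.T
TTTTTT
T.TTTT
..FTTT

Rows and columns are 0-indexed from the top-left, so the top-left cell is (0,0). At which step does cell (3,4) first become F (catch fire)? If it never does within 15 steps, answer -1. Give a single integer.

Step 1: cell (3,4)='T' (+2 fires, +1 burnt)
Step 2: cell (3,4)='T' (+3 fires, +2 burnt)
Step 3: cell (3,4)='F' (+5 fires, +3 burnt)
  -> target ignites at step 3
Step 4: cell (3,4)='.' (+5 fires, +5 burnt)
Step 5: cell (3,4)='.' (+5 fires, +5 burnt)
Step 6: cell (3,4)='.' (+3 fires, +5 burnt)
Step 7: cell (3,4)='.' (+1 fires, +3 burnt)
Step 8: cell (3,4)='.' (+0 fires, +1 burnt)
  fire out at step 8

3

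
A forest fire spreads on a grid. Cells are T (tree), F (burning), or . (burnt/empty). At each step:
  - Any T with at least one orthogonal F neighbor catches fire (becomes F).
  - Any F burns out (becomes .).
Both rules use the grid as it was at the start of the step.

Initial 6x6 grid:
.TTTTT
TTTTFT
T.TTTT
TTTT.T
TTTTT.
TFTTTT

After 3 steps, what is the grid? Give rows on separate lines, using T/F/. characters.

Step 1: 7 trees catch fire, 2 burn out
  .TTTFT
  TTTF.F
  T.TTFT
  TTTT.T
  TFTTT.
  F.FTTT
Step 2: 9 trees catch fire, 7 burn out
  .TTF.F
  TTF...
  T.TF.F
  TFTT.T
  F.FTT.
  ...FTT
Step 3: 9 trees catch fire, 9 burn out
  .TF...
  TF....
  T.F...
  F.FF.F
  ...FT.
  ....FT

.TF...
TF....
T.F...
F.FF.F
...FT.
....FT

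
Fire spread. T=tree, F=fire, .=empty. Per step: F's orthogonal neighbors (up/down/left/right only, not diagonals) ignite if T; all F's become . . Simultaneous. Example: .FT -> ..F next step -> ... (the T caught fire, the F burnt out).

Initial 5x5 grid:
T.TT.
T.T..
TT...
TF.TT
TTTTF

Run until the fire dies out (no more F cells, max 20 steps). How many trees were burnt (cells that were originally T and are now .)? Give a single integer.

Answer: 11

Derivation:
Step 1: +5 fires, +2 burnt (F count now 5)
Step 2: +4 fires, +5 burnt (F count now 4)
Step 3: +1 fires, +4 burnt (F count now 1)
Step 4: +1 fires, +1 burnt (F count now 1)
Step 5: +0 fires, +1 burnt (F count now 0)
Fire out after step 5
Initially T: 14, now '.': 22
Total burnt (originally-T cells now '.'): 11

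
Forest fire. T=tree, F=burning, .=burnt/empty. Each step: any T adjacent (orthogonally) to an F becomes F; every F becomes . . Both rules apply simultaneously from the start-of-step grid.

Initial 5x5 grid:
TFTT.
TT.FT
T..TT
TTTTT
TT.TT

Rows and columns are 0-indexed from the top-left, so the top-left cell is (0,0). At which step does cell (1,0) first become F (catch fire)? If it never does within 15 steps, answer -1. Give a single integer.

Step 1: cell (1,0)='T' (+6 fires, +2 burnt)
Step 2: cell (1,0)='F' (+3 fires, +6 burnt)
  -> target ignites at step 2
Step 3: cell (1,0)='.' (+4 fires, +3 burnt)
Step 4: cell (1,0)='.' (+3 fires, +4 burnt)
Step 5: cell (1,0)='.' (+2 fires, +3 burnt)
Step 6: cell (1,0)='.' (+0 fires, +2 burnt)
  fire out at step 6

2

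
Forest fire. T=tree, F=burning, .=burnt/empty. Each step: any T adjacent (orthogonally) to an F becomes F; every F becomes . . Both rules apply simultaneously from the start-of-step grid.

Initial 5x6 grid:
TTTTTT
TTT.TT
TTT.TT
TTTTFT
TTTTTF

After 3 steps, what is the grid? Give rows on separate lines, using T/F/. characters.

Step 1: 4 trees catch fire, 2 burn out
  TTTTTT
  TTT.TT
  TTT.FT
  TTTF.F
  TTTTF.
Step 2: 4 trees catch fire, 4 burn out
  TTTTTT
  TTT.FT
  TTT..F
  TTF...
  TTTF..
Step 3: 5 trees catch fire, 4 burn out
  TTTTFT
  TTT..F
  TTF...
  TF....
  TTF...

TTTTFT
TTT..F
TTF...
TF....
TTF...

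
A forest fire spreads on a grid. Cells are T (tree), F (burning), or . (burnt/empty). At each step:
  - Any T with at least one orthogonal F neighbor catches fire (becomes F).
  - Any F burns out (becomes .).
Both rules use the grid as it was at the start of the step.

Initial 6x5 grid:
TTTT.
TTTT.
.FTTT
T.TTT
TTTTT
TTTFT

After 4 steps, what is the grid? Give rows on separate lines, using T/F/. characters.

Step 1: 5 trees catch fire, 2 burn out
  TTTT.
  TFTT.
  ..FTT
  T.TTT
  TTTFT
  TTF.F
Step 2: 9 trees catch fire, 5 burn out
  TFTT.
  F.FT.
  ...FT
  T.FFT
  TTF.F
  TF...
Step 3: 7 trees catch fire, 9 burn out
  F.FT.
  ...F.
  ....F
  T...F
  TF...
  F....
Step 4: 2 trees catch fire, 7 burn out
  ...F.
  .....
  .....
  T....
  F....
  .....

...F.
.....
.....
T....
F....
.....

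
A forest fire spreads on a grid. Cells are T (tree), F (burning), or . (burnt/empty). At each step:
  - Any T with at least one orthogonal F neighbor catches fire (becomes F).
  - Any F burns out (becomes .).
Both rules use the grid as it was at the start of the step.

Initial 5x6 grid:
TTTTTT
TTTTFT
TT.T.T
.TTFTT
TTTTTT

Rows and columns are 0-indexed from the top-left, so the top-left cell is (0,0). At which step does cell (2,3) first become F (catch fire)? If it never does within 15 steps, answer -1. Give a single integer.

Step 1: cell (2,3)='F' (+7 fires, +2 burnt)
  -> target ignites at step 1
Step 2: cell (2,3)='.' (+8 fires, +7 burnt)
Step 3: cell (2,3)='.' (+5 fires, +8 burnt)
Step 4: cell (2,3)='.' (+4 fires, +5 burnt)
Step 5: cell (2,3)='.' (+1 fires, +4 burnt)
Step 6: cell (2,3)='.' (+0 fires, +1 burnt)
  fire out at step 6

1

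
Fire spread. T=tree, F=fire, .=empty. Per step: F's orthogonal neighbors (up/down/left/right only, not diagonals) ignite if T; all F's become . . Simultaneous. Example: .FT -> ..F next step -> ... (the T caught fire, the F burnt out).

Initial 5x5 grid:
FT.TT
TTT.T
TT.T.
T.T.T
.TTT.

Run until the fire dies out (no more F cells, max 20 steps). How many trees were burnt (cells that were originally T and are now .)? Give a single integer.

Step 1: +2 fires, +1 burnt (F count now 2)
Step 2: +2 fires, +2 burnt (F count now 2)
Step 3: +3 fires, +2 burnt (F count now 3)
Step 4: +0 fires, +3 burnt (F count now 0)
Fire out after step 4
Initially T: 16, now '.': 16
Total burnt (originally-T cells now '.'): 7

Answer: 7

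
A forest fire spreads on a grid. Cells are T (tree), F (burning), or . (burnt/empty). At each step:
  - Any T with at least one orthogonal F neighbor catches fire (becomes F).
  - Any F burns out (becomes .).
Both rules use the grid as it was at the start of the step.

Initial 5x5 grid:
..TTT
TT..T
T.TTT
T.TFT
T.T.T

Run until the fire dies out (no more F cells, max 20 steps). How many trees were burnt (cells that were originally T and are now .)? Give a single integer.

Answer: 11

Derivation:
Step 1: +3 fires, +1 burnt (F count now 3)
Step 2: +4 fires, +3 burnt (F count now 4)
Step 3: +1 fires, +4 burnt (F count now 1)
Step 4: +1 fires, +1 burnt (F count now 1)
Step 5: +1 fires, +1 burnt (F count now 1)
Step 6: +1 fires, +1 burnt (F count now 1)
Step 7: +0 fires, +1 burnt (F count now 0)
Fire out after step 7
Initially T: 16, now '.': 20
Total burnt (originally-T cells now '.'): 11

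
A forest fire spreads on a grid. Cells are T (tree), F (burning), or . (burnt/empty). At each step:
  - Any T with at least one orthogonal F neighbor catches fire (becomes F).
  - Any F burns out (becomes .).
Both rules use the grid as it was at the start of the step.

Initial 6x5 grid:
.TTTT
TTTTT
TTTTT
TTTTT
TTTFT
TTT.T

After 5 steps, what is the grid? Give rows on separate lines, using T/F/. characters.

Step 1: 3 trees catch fire, 1 burn out
  .TTTT
  TTTTT
  TTTTT
  TTTFT
  TTF.F
  TTT.T
Step 2: 6 trees catch fire, 3 burn out
  .TTTT
  TTTTT
  TTTFT
  TTF.F
  TF...
  TTF.F
Step 3: 6 trees catch fire, 6 burn out
  .TTTT
  TTTFT
  TTF.F
  TF...
  F....
  TF...
Step 4: 6 trees catch fire, 6 burn out
  .TTFT
  TTF.F
  TF...
  F....
  .....
  F....
Step 5: 4 trees catch fire, 6 burn out
  .TF.F
  TF...
  F....
  .....
  .....
  .....

.TF.F
TF...
F....
.....
.....
.....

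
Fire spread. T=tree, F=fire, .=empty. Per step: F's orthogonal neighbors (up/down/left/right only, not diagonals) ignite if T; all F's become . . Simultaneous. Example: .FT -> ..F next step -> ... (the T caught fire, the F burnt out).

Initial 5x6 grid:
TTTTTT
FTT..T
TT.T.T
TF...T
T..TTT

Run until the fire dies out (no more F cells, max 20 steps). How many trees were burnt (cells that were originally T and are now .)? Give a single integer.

Answer: 18

Derivation:
Step 1: +5 fires, +2 burnt (F count now 5)
Step 2: +3 fires, +5 burnt (F count now 3)
Step 3: +1 fires, +3 burnt (F count now 1)
Step 4: +1 fires, +1 burnt (F count now 1)
Step 5: +1 fires, +1 burnt (F count now 1)
Step 6: +1 fires, +1 burnt (F count now 1)
Step 7: +1 fires, +1 burnt (F count now 1)
Step 8: +1 fires, +1 burnt (F count now 1)
Step 9: +1 fires, +1 burnt (F count now 1)
Step 10: +1 fires, +1 burnt (F count now 1)
Step 11: +1 fires, +1 burnt (F count now 1)
Step 12: +1 fires, +1 burnt (F count now 1)
Step 13: +0 fires, +1 burnt (F count now 0)
Fire out after step 13
Initially T: 19, now '.': 29
Total burnt (originally-T cells now '.'): 18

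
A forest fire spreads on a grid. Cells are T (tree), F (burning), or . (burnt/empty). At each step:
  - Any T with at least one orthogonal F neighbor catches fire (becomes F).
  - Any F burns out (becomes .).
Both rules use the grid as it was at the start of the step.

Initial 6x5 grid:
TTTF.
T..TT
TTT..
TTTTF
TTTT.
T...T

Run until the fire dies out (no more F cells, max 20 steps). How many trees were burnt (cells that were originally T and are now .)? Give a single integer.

Step 1: +3 fires, +2 burnt (F count now 3)
Step 2: +4 fires, +3 burnt (F count now 4)
Step 3: +4 fires, +4 burnt (F count now 4)
Step 4: +4 fires, +4 burnt (F count now 4)
Step 5: +2 fires, +4 burnt (F count now 2)
Step 6: +1 fires, +2 burnt (F count now 1)
Step 7: +0 fires, +1 burnt (F count now 0)
Fire out after step 7
Initially T: 19, now '.': 29
Total burnt (originally-T cells now '.'): 18

Answer: 18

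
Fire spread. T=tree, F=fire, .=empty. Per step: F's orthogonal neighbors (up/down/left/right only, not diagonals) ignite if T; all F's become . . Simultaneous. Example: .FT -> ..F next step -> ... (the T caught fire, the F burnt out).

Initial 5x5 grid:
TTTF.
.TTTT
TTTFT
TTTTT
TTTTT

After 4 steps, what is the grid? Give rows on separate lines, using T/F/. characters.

Step 1: 5 trees catch fire, 2 burn out
  TTF..
  .TTFT
  TTF.F
  TTTFT
  TTTTT
Step 2: 7 trees catch fire, 5 burn out
  TF...
  .TF.F
  TF...
  TTF.F
  TTTFT
Step 3: 6 trees catch fire, 7 burn out
  F....
  .F...
  F....
  TF...
  TTF.F
Step 4: 2 trees catch fire, 6 burn out
  .....
  .....
  .....
  F....
  TF...

.....
.....
.....
F....
TF...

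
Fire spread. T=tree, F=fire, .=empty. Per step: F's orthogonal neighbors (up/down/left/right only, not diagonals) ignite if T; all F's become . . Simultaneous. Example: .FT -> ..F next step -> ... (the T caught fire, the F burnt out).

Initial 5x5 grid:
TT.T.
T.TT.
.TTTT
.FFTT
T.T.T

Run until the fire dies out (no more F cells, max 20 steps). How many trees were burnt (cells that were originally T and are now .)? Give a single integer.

Step 1: +4 fires, +2 burnt (F count now 4)
Step 2: +3 fires, +4 burnt (F count now 3)
Step 3: +3 fires, +3 burnt (F count now 3)
Step 4: +1 fires, +3 burnt (F count now 1)
Step 5: +0 fires, +1 burnt (F count now 0)
Fire out after step 5
Initially T: 15, now '.': 21
Total burnt (originally-T cells now '.'): 11

Answer: 11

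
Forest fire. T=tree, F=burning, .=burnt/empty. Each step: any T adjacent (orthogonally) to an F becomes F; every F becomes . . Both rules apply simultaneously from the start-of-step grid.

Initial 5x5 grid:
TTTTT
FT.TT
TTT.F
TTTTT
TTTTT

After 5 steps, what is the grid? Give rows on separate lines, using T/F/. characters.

Step 1: 5 trees catch fire, 2 burn out
  FTTTT
  .F.TF
  FTT..
  TTTTF
  TTTTT
Step 2: 7 trees catch fire, 5 burn out
  .FTTF
  ...F.
  .FT..
  FTTF.
  TTTTF
Step 3: 7 trees catch fire, 7 burn out
  ..FF.
  .....
  ..F..
  .FF..
  FTTF.
Step 4: 2 trees catch fire, 7 burn out
  .....
  .....
  .....
  .....
  .FF..
Step 5: 0 trees catch fire, 2 burn out
  .....
  .....
  .....
  .....
  .....

.....
.....
.....
.....
.....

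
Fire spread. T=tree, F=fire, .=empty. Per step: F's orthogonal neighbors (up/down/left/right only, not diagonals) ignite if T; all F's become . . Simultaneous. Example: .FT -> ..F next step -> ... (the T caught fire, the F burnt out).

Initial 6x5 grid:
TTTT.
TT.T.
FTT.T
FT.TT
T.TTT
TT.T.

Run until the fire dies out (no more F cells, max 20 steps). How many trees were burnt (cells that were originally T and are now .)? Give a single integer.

Answer: 13

Derivation:
Step 1: +4 fires, +2 burnt (F count now 4)
Step 2: +4 fires, +4 burnt (F count now 4)
Step 3: +2 fires, +4 burnt (F count now 2)
Step 4: +1 fires, +2 burnt (F count now 1)
Step 5: +1 fires, +1 burnt (F count now 1)
Step 6: +1 fires, +1 burnt (F count now 1)
Step 7: +0 fires, +1 burnt (F count now 0)
Fire out after step 7
Initially T: 20, now '.': 23
Total burnt (originally-T cells now '.'): 13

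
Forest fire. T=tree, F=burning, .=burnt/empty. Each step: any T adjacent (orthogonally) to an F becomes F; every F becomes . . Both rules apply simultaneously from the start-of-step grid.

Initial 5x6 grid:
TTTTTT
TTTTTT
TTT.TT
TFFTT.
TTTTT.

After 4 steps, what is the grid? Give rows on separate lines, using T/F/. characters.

Step 1: 6 trees catch fire, 2 burn out
  TTTTTT
  TTTTTT
  TFF.TT
  F..FT.
  TFFTT.
Step 2: 6 trees catch fire, 6 burn out
  TTTTTT
  TFFTTT
  F...TT
  ....F.
  F..FT.
Step 3: 6 trees catch fire, 6 burn out
  TFFTTT
  F..FTT
  ....FT
  ......
  ....F.
Step 4: 4 trees catch fire, 6 burn out
  F..FTT
  ....FT
  .....F
  ......
  ......

F..FTT
....FT
.....F
......
......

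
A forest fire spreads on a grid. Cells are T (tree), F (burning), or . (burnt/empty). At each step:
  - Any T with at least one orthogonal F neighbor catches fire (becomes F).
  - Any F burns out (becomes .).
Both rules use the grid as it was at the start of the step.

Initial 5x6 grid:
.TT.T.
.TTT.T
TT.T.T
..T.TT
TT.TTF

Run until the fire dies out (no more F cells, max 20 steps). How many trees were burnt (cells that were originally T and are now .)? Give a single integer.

Answer: 6

Derivation:
Step 1: +2 fires, +1 burnt (F count now 2)
Step 2: +3 fires, +2 burnt (F count now 3)
Step 3: +1 fires, +3 burnt (F count now 1)
Step 4: +0 fires, +1 burnt (F count now 0)
Fire out after step 4
Initially T: 18, now '.': 18
Total burnt (originally-T cells now '.'): 6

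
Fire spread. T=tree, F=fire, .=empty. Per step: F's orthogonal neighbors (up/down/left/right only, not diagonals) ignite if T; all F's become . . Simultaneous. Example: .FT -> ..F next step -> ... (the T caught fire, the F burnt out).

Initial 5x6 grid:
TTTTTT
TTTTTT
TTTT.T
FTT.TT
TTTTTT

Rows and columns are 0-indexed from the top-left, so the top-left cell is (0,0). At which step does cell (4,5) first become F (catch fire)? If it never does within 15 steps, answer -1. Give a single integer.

Step 1: cell (4,5)='T' (+3 fires, +1 burnt)
Step 2: cell (4,5)='T' (+4 fires, +3 burnt)
Step 3: cell (4,5)='T' (+4 fires, +4 burnt)
Step 4: cell (4,5)='T' (+4 fires, +4 burnt)
Step 5: cell (4,5)='T' (+3 fires, +4 burnt)
Step 6: cell (4,5)='F' (+4 fires, +3 burnt)
  -> target ignites at step 6
Step 7: cell (4,5)='.' (+3 fires, +4 burnt)
Step 8: cell (4,5)='.' (+2 fires, +3 burnt)
Step 9: cell (4,5)='.' (+0 fires, +2 burnt)
  fire out at step 9

6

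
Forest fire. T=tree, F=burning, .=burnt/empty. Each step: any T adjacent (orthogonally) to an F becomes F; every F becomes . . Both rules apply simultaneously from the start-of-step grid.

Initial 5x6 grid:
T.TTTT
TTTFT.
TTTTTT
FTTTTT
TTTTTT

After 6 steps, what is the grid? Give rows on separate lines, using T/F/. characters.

Step 1: 7 trees catch fire, 2 burn out
  T.TFTT
  TTF.F.
  FTTFTT
  .FTTTT
  FTTTTT
Step 2: 10 trees catch fire, 7 burn out
  T.F.FT
  FF....
  .FF.FT
  ..FFTT
  .FTTTT
Step 3: 6 trees catch fire, 10 burn out
  F....F
  ......
  .....F
  ....FT
  ..FFTT
Step 4: 2 trees catch fire, 6 burn out
  ......
  ......
  ......
  .....F
  ....FT
Step 5: 1 trees catch fire, 2 burn out
  ......
  ......
  ......
  ......
  .....F
Step 6: 0 trees catch fire, 1 burn out
  ......
  ......
  ......
  ......
  ......

......
......
......
......
......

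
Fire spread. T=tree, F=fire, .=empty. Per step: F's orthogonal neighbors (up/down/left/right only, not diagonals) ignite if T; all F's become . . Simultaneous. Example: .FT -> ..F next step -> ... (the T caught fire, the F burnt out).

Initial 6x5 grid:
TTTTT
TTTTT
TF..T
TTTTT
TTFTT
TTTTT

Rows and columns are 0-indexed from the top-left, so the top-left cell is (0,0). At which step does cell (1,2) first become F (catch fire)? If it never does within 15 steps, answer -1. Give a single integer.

Step 1: cell (1,2)='T' (+7 fires, +2 burnt)
Step 2: cell (1,2)='F' (+9 fires, +7 burnt)
  -> target ignites at step 2
Step 3: cell (1,2)='.' (+6 fires, +9 burnt)
Step 4: cell (1,2)='.' (+3 fires, +6 burnt)
Step 5: cell (1,2)='.' (+1 fires, +3 burnt)
Step 6: cell (1,2)='.' (+0 fires, +1 burnt)
  fire out at step 6

2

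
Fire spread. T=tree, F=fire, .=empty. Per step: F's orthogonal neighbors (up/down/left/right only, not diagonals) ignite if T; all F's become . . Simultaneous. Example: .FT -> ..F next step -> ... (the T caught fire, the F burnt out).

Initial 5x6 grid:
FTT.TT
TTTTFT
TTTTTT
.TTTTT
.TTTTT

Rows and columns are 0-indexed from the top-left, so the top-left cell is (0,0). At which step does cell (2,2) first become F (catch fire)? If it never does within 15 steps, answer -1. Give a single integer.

Step 1: cell (2,2)='T' (+6 fires, +2 burnt)
Step 2: cell (2,2)='T' (+8 fires, +6 burnt)
Step 3: cell (2,2)='F' (+5 fires, +8 burnt)
  -> target ignites at step 3
Step 4: cell (2,2)='.' (+4 fires, +5 burnt)
Step 5: cell (2,2)='.' (+2 fires, +4 burnt)
Step 6: cell (2,2)='.' (+0 fires, +2 burnt)
  fire out at step 6

3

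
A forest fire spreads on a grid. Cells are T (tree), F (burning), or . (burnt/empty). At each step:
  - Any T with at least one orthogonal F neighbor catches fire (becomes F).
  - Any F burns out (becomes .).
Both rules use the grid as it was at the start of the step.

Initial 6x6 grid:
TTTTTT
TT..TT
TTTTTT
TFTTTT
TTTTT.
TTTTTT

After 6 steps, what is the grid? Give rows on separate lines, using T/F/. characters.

Step 1: 4 trees catch fire, 1 burn out
  TTTTTT
  TT..TT
  TFTTTT
  F.FTTT
  TFTTT.
  TTTTTT
Step 2: 7 trees catch fire, 4 burn out
  TTTTTT
  TF..TT
  F.FTTT
  ...FTT
  F.FTT.
  TFTTTT
Step 3: 7 trees catch fire, 7 burn out
  TFTTTT
  F...TT
  ...FTT
  ....FT
  ...FT.
  F.FTTT
Step 4: 6 trees catch fire, 7 burn out
  F.FTTT
  ....TT
  ....FT
  .....F
  ....F.
  ...FTT
Step 5: 4 trees catch fire, 6 burn out
  ...FTT
  ....FT
  .....F
  ......
  ......
  ....FT
Step 6: 3 trees catch fire, 4 burn out
  ....FT
  .....F
  ......
  ......
  ......
  .....F

....FT
.....F
......
......
......
.....F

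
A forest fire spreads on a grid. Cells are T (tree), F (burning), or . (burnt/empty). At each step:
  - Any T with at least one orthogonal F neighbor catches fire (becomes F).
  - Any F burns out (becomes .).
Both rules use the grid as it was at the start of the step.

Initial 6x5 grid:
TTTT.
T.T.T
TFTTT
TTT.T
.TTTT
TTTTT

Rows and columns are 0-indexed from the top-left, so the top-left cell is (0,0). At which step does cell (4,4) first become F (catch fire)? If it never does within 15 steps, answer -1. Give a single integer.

Step 1: cell (4,4)='T' (+3 fires, +1 burnt)
Step 2: cell (4,4)='T' (+6 fires, +3 burnt)
Step 3: cell (4,4)='T' (+5 fires, +6 burnt)
Step 4: cell (4,4)='T' (+7 fires, +5 burnt)
Step 5: cell (4,4)='F' (+2 fires, +7 burnt)
  -> target ignites at step 5
Step 6: cell (4,4)='.' (+1 fires, +2 burnt)
Step 7: cell (4,4)='.' (+0 fires, +1 burnt)
  fire out at step 7

5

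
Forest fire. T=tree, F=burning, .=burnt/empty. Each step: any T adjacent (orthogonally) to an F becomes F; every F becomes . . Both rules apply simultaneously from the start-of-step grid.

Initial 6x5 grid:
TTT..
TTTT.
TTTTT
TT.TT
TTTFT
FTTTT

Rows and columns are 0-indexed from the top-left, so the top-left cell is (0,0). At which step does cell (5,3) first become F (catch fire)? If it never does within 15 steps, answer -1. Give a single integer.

Step 1: cell (5,3)='F' (+6 fires, +2 burnt)
  -> target ignites at step 1
Step 2: cell (5,3)='.' (+6 fires, +6 burnt)
Step 3: cell (5,3)='.' (+5 fires, +6 burnt)
Step 4: cell (5,3)='.' (+3 fires, +5 burnt)
Step 5: cell (5,3)='.' (+3 fires, +3 burnt)
Step 6: cell (5,3)='.' (+1 fires, +3 burnt)
Step 7: cell (5,3)='.' (+0 fires, +1 burnt)
  fire out at step 7

1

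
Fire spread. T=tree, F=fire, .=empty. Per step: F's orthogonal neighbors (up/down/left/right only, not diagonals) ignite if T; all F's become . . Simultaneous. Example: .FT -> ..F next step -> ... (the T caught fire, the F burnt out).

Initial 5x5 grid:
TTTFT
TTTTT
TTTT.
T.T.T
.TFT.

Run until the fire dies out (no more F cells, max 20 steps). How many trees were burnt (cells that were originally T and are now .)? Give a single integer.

Step 1: +6 fires, +2 burnt (F count now 6)
Step 2: +5 fires, +6 burnt (F count now 5)
Step 3: +3 fires, +5 burnt (F count now 3)
Step 4: +2 fires, +3 burnt (F count now 2)
Step 5: +1 fires, +2 burnt (F count now 1)
Step 6: +0 fires, +1 burnt (F count now 0)
Fire out after step 6
Initially T: 18, now '.': 24
Total burnt (originally-T cells now '.'): 17

Answer: 17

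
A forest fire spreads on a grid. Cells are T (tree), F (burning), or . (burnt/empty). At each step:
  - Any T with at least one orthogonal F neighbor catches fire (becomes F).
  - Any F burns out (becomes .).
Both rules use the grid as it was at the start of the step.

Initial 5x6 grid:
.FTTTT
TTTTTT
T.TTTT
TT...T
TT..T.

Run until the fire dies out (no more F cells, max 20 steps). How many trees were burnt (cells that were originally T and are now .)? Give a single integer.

Answer: 20

Derivation:
Step 1: +2 fires, +1 burnt (F count now 2)
Step 2: +3 fires, +2 burnt (F count now 3)
Step 3: +4 fires, +3 burnt (F count now 4)
Step 4: +4 fires, +4 burnt (F count now 4)
Step 5: +4 fires, +4 burnt (F count now 4)
Step 6: +2 fires, +4 burnt (F count now 2)
Step 7: +1 fires, +2 burnt (F count now 1)
Step 8: +0 fires, +1 burnt (F count now 0)
Fire out after step 8
Initially T: 21, now '.': 29
Total burnt (originally-T cells now '.'): 20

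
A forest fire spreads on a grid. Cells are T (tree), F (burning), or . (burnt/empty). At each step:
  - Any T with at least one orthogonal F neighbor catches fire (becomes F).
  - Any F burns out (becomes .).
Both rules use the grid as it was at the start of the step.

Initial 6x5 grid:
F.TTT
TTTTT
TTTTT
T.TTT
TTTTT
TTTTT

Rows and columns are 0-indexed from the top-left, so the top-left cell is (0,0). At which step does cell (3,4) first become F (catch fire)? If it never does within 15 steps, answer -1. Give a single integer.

Step 1: cell (3,4)='T' (+1 fires, +1 burnt)
Step 2: cell (3,4)='T' (+2 fires, +1 burnt)
Step 3: cell (3,4)='T' (+3 fires, +2 burnt)
Step 4: cell (3,4)='T' (+4 fires, +3 burnt)
Step 5: cell (3,4)='T' (+6 fires, +4 burnt)
Step 6: cell (3,4)='T' (+5 fires, +6 burnt)
Step 7: cell (3,4)='F' (+3 fires, +5 burnt)
  -> target ignites at step 7
Step 8: cell (3,4)='.' (+2 fires, +3 burnt)
Step 9: cell (3,4)='.' (+1 fires, +2 burnt)
Step 10: cell (3,4)='.' (+0 fires, +1 burnt)
  fire out at step 10

7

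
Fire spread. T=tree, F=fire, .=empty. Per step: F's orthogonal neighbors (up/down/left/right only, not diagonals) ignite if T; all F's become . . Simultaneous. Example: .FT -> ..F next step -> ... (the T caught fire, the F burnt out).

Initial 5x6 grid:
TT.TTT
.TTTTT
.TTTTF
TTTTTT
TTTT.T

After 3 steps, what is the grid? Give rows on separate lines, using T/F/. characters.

Step 1: 3 trees catch fire, 1 burn out
  TT.TTT
  .TTTTF
  .TTTF.
  TTTTTF
  TTTT.T
Step 2: 5 trees catch fire, 3 burn out
  TT.TTF
  .TTTF.
  .TTF..
  TTTTF.
  TTTT.F
Step 3: 4 trees catch fire, 5 burn out
  TT.TF.
  .TTF..
  .TF...
  TTTF..
  TTTT..

TT.TF.
.TTF..
.TF...
TTTF..
TTTT..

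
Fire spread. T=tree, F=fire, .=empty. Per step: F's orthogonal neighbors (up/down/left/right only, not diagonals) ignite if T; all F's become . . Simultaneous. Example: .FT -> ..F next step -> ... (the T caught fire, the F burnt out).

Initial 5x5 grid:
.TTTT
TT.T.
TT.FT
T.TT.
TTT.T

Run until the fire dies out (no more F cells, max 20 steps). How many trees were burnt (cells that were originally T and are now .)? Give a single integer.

Step 1: +3 fires, +1 burnt (F count now 3)
Step 2: +2 fires, +3 burnt (F count now 2)
Step 3: +3 fires, +2 burnt (F count now 3)
Step 4: +2 fires, +3 burnt (F count now 2)
Step 5: +2 fires, +2 burnt (F count now 2)
Step 6: +3 fires, +2 burnt (F count now 3)
Step 7: +1 fires, +3 burnt (F count now 1)
Step 8: +0 fires, +1 burnt (F count now 0)
Fire out after step 8
Initially T: 17, now '.': 24
Total burnt (originally-T cells now '.'): 16

Answer: 16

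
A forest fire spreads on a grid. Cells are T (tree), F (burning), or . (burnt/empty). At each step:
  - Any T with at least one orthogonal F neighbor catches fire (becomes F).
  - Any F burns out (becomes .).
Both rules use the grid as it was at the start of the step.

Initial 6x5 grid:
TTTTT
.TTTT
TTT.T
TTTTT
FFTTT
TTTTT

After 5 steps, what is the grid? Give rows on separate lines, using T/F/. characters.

Step 1: 5 trees catch fire, 2 burn out
  TTTTT
  .TTTT
  TTT.T
  FFTTT
  ..FTT
  FFTTT
Step 2: 5 trees catch fire, 5 burn out
  TTTTT
  .TTTT
  FFT.T
  ..FTT
  ...FT
  ..FTT
Step 3: 5 trees catch fire, 5 burn out
  TTTTT
  .FTTT
  ..F.T
  ...FT
  ....F
  ...FT
Step 4: 4 trees catch fire, 5 burn out
  TFTTT
  ..FTT
  ....T
  ....F
  .....
  ....F
Step 5: 4 trees catch fire, 4 burn out
  F.FTT
  ...FT
  ....F
  .....
  .....
  .....

F.FTT
...FT
....F
.....
.....
.....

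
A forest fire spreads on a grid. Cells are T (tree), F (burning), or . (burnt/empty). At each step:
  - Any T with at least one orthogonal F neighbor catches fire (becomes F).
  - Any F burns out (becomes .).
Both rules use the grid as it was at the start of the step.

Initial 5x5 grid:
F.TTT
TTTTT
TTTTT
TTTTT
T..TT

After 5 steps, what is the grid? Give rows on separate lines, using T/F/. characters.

Step 1: 1 trees catch fire, 1 burn out
  ..TTT
  FTTTT
  TTTTT
  TTTTT
  T..TT
Step 2: 2 trees catch fire, 1 burn out
  ..TTT
  .FTTT
  FTTTT
  TTTTT
  T..TT
Step 3: 3 trees catch fire, 2 burn out
  ..TTT
  ..FTT
  .FTTT
  FTTTT
  T..TT
Step 4: 5 trees catch fire, 3 burn out
  ..FTT
  ...FT
  ..FTT
  .FTTT
  F..TT
Step 5: 4 trees catch fire, 5 burn out
  ...FT
  ....F
  ...FT
  ..FTT
  ...TT

...FT
....F
...FT
..FTT
...TT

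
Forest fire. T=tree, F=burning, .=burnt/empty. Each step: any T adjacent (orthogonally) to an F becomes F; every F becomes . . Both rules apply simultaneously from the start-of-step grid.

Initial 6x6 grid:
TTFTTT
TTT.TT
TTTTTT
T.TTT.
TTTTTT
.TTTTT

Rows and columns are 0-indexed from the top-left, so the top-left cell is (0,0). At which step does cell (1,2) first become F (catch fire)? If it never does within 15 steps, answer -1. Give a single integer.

Step 1: cell (1,2)='F' (+3 fires, +1 burnt)
  -> target ignites at step 1
Step 2: cell (1,2)='.' (+4 fires, +3 burnt)
Step 3: cell (1,2)='.' (+6 fires, +4 burnt)
Step 4: cell (1,2)='.' (+5 fires, +6 burnt)
Step 5: cell (1,2)='.' (+6 fires, +5 burnt)
Step 6: cell (1,2)='.' (+4 fires, +6 burnt)
Step 7: cell (1,2)='.' (+2 fires, +4 burnt)
Step 8: cell (1,2)='.' (+1 fires, +2 burnt)
Step 9: cell (1,2)='.' (+0 fires, +1 burnt)
  fire out at step 9

1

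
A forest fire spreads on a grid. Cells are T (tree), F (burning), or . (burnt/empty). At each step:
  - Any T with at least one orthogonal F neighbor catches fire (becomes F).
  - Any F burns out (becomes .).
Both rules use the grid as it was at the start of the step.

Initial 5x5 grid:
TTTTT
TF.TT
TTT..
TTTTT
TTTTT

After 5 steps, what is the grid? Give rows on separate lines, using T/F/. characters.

Step 1: 3 trees catch fire, 1 burn out
  TFTTT
  F..TT
  TFT..
  TTTTT
  TTTTT
Step 2: 5 trees catch fire, 3 burn out
  F.FTT
  ...TT
  F.F..
  TFTTT
  TTTTT
Step 3: 4 trees catch fire, 5 burn out
  ...FT
  ...TT
  .....
  F.FTT
  TFTTT
Step 4: 5 trees catch fire, 4 burn out
  ....F
  ...FT
  .....
  ...FT
  F.FTT
Step 5: 3 trees catch fire, 5 burn out
  .....
  ....F
  .....
  ....F
  ...FT

.....
....F
.....
....F
...FT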